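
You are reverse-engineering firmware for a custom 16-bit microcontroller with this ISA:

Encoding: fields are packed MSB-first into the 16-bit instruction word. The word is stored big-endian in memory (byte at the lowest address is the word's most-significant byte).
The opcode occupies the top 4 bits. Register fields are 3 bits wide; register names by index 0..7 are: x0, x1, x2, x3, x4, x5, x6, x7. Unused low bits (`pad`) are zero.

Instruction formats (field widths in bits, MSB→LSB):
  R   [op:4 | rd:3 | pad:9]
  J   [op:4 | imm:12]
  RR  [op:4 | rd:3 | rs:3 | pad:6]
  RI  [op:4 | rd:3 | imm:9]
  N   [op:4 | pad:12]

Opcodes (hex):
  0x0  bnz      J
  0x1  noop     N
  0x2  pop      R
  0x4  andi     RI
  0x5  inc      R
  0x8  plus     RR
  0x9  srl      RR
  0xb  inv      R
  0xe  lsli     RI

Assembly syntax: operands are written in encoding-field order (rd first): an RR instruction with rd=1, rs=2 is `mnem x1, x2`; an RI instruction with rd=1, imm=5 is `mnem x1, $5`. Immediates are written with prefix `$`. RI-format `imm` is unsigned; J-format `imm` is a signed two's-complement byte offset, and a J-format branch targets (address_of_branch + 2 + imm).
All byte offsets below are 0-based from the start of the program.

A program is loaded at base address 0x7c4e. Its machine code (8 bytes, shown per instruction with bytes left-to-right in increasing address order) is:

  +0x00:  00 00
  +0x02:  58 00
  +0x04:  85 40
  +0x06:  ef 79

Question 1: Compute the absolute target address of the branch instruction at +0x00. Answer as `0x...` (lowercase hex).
off 0x00: read 00 00 as big → 0x0000
  opcode bits[15:12]=0x0: bnz/J
  imm@[11:0]=0x0 ⇒ $0
  target = base 0x7c4e + off 0x00 + 2 + imm 0 = 0x7c50

0x7c50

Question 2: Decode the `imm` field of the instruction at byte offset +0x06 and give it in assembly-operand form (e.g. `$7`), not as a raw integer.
off 0x06: read ef 79 as big → 0xef79
  opcode bits[15:12]=0xe: lsli/RI
  rd: (w>>9)&0x7=0x7 → x7
  imm: (w>>0)&0x1ff=0x179 → $377

$377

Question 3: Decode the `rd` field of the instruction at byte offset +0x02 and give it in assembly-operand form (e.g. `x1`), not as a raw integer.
x4

+0x02: 58 00 ⇒ word 0x5800 (big)
  top 4b → 0x5 → inc [R]
  rd: (w>>9)&0x7=0x4 → x4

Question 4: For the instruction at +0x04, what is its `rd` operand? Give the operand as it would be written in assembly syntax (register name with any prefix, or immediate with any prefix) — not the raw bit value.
off 0x04: read 85 40 as big → 0x8540
  op=0x8540>>12=0x8 ⇒ plus (RR)
  [11:9] rd=2 = x2
  [8:6] rs=5 = x5

x2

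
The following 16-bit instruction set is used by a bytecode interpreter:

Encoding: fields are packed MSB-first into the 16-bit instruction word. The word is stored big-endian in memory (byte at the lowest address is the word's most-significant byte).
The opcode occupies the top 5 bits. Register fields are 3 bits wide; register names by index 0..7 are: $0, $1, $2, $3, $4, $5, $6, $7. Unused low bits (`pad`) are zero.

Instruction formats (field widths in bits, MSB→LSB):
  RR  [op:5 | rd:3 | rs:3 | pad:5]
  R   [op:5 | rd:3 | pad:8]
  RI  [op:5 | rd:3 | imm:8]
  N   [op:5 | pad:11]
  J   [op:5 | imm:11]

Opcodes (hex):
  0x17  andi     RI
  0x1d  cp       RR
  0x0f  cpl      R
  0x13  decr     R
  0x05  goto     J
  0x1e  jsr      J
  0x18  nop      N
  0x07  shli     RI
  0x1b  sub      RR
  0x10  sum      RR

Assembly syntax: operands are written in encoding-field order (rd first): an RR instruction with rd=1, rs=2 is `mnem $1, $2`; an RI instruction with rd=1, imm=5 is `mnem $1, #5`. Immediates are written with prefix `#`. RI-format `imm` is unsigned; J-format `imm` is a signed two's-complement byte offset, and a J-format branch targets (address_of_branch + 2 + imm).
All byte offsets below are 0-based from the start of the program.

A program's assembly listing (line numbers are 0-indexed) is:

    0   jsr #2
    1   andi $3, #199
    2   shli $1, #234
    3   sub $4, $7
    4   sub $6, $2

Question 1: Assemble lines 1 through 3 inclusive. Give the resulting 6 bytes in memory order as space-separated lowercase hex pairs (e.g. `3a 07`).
bb c7 39 ea dc e0

1. andi fields op=0x17:5|rd=3:3|imm=199:8 → word bbc7h → bb c7
2. shli fields op=0x7:5|rd=1:3|imm=234:8 → word 39eah → 39 ea
3. sub fields op=0x1b:5|rd=4:3|rs=7:3|pad=0:5 → word dce0h → dc e0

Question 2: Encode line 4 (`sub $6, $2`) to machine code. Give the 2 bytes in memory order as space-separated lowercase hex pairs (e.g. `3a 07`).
de 40

4. sub fields op=0x1b:5|rd=6:3|rs=2:3|pad=0:5 → word de40h → de 40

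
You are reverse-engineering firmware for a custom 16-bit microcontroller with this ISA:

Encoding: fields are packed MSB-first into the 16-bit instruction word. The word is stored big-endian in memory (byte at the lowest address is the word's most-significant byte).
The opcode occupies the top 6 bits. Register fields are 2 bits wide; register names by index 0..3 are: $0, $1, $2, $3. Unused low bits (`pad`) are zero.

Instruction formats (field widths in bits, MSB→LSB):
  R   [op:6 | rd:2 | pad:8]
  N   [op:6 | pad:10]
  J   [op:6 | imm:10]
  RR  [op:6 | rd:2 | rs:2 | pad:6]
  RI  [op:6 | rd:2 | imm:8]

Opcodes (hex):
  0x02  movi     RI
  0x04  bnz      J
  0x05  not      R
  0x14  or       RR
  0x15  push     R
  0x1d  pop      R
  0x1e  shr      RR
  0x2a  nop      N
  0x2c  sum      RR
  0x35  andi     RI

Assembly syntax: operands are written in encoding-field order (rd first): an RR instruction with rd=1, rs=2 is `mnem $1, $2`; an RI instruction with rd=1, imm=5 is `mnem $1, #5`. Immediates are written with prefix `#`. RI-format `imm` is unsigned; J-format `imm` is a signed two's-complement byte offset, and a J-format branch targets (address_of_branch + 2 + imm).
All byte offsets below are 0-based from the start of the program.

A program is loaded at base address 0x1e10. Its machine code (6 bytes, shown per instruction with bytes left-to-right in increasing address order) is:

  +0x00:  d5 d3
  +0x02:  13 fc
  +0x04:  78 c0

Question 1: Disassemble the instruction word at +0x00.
@+00  big-endian(d5 d3) = 0xd5d3
  op=0xd5d3>>10=0x35 ⇒ andi (RI)
  [9:8] rd=1 = $1
  [7:0] imm=211 = #211

andi $1, #211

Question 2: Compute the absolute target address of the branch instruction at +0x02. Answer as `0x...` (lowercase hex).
[02] 13 fc → 0x13fc
  opcode bits[15:10]=0x4: bnz/J
  [9:0] imm=1020 (s10→-4) = #-4
  target = base 0x1e10 + off 0x02 + 2 + imm -4 = 0x1e10

0x1e10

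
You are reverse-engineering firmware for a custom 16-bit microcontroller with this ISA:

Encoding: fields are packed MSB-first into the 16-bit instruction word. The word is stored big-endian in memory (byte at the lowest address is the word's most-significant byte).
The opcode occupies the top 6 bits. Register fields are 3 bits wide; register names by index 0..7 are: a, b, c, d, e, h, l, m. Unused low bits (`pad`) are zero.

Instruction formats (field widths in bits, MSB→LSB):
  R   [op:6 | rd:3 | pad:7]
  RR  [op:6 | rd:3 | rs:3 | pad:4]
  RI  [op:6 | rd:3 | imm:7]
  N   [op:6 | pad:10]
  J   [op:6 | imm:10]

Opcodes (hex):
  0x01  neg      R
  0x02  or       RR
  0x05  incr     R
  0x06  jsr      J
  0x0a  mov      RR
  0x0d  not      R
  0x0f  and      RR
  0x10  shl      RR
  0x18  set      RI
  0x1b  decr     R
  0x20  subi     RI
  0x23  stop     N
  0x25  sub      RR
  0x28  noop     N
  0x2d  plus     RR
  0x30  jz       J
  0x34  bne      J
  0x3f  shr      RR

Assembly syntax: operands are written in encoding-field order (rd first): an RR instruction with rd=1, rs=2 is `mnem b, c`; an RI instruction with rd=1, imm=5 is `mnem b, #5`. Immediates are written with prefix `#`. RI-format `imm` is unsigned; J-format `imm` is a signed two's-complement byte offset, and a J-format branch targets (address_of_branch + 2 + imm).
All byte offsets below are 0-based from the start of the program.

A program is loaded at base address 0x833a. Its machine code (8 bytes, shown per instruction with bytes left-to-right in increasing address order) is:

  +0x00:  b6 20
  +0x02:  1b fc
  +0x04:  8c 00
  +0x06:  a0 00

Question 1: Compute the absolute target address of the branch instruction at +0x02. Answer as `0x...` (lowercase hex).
[02] 1b fc → 0x1bfc
  top 6b → 0x6 → jsr [J]
  [9:0] imm=1020 (s10→-4) = #-4
  target = base 0x833a + off 0x02 + 2 + imm -4 = 0x833a

0x833a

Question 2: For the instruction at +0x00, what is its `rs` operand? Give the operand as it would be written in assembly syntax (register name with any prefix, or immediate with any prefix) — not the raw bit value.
off 0x00: read b6 20 as big → 0xb620
  opcode bits[15:10]=0x2d: plus/RR
  rd: (w>>7)&0x7=0x4 → e
  rs: (w>>4)&0x7=0x2 → c

c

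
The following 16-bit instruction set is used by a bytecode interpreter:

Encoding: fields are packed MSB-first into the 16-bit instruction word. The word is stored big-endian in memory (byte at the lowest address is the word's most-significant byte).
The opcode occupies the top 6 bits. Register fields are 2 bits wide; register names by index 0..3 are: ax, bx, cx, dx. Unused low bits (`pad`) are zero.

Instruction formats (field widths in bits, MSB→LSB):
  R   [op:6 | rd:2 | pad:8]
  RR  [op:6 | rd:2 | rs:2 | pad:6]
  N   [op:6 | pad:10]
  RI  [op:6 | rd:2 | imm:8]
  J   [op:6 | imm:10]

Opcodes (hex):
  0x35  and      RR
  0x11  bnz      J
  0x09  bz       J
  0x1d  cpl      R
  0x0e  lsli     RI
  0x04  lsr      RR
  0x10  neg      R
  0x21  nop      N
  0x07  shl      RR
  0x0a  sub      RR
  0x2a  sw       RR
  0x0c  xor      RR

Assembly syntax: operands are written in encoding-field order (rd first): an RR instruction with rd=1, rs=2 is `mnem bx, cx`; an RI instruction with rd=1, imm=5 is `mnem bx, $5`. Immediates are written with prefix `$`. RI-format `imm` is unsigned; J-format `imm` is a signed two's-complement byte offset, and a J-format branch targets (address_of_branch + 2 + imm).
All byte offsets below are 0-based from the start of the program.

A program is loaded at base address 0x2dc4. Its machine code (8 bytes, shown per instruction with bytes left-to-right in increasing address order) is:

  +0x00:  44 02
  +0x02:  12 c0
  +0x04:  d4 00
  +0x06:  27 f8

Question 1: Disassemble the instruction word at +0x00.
bnz $2

+0x00: 44 02 ⇒ word 0x4402 (big)
  top 6b → 0x11 → bnz [J]
  imm: (w>>0)&0x3ff=0x2 → $2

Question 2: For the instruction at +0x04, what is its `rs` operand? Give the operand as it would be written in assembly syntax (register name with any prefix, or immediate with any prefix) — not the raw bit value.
ax

[04] d4 00 → 0xd400
  opcode bits[15:10]=0x35: and/RR
  rd: (w>>8)&0x3=0x0 → ax
  rs: (w>>6)&0x3=0x0 → ax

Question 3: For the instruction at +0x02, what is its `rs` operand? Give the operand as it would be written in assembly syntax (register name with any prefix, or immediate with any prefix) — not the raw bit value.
dx

off 0x02: read 12 c0 as big → 0x12c0
  top 6b → 0x4 → lsr [RR]
  [9:8] rd=2 = cx
  [7:6] rs=3 = dx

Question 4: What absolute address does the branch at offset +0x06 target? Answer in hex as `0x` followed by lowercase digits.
0x2dc4

off 0x06: read 27 f8 as big → 0x27f8
  op=0x27f8>>10=0x9 ⇒ bz (J)
  imm@[9:0]=0x3f8 (s10→-8) ⇒ $-8
  target = base 0x2dc4 + off 0x06 + 2 + imm -8 = 0x2dc4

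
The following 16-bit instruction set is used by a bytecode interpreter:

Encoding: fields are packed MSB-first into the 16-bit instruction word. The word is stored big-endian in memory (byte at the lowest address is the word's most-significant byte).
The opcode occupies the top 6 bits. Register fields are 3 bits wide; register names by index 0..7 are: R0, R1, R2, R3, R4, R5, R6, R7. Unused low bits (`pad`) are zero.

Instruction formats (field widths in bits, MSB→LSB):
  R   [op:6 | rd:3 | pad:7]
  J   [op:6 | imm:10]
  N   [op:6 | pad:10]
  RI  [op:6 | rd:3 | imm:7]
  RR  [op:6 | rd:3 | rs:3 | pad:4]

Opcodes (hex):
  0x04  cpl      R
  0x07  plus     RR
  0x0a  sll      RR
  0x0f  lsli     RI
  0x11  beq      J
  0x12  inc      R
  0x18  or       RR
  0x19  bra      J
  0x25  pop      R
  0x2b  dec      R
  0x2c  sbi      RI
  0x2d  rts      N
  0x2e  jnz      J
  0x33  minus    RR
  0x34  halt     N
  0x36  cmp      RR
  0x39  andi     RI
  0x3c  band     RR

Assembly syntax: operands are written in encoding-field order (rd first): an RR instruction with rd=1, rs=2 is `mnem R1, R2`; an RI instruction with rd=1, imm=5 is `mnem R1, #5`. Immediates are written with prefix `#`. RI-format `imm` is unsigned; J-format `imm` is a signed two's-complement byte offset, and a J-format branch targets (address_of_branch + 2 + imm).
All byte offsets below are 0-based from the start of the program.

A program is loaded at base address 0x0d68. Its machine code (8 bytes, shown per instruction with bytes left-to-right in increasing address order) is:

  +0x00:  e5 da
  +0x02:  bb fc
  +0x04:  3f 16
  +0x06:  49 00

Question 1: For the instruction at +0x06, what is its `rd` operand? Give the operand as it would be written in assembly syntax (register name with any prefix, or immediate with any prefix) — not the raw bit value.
@+06  big-endian(49 00) = 0x4900
  op=0x4900>>10=0x12 ⇒ inc (R)
  [9:7] rd=2 = R2

R2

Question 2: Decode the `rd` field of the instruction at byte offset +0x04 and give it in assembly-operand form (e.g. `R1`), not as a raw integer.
R6

+0x04: 3f 16 ⇒ word 0x3f16 (big)
  top 6b → 0xf → lsli [RI]
  rd@[9:7]=0x6 ⇒ R6
  imm@[6:0]=0x16 ⇒ #22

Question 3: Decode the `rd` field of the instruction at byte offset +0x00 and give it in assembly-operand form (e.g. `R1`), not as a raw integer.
[00] e5 da → 0xe5da
  opcode bits[15:10]=0x39: andi/RI
  rd@[9:7]=0x3 ⇒ R3
  imm@[6:0]=0x5a ⇒ #90

R3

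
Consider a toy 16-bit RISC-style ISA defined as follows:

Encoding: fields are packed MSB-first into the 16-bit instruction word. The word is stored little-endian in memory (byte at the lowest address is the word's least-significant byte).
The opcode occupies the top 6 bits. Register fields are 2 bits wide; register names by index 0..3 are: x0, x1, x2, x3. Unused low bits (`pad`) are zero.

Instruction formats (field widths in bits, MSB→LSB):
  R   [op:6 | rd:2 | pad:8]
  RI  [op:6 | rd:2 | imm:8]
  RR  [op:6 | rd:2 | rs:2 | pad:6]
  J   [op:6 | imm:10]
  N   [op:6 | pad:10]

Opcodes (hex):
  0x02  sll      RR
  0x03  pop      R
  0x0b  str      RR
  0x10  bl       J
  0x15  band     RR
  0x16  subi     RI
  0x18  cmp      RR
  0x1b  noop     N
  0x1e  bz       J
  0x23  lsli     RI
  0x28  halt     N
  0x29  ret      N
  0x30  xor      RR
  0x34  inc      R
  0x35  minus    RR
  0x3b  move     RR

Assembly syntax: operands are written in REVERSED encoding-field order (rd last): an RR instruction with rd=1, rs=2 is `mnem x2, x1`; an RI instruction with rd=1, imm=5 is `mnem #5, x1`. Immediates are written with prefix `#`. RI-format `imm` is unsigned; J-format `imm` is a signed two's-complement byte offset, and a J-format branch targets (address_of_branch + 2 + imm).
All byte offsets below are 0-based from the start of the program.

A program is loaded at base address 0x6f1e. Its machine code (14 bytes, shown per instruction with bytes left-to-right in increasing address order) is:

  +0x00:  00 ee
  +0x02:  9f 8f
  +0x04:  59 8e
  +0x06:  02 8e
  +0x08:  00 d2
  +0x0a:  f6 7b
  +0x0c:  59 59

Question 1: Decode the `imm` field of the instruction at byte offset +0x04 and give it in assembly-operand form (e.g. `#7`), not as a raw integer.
#89

[04] 59 8e → 0x8e59
  top 6b → 0x23 → lsli [RI]
  rd: (w>>8)&0x3=0x2 → x2
  imm: (w>>0)&0xff=0x59 → #89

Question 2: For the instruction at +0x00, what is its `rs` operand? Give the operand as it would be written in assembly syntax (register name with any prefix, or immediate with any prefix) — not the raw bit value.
x0

[00] 00 ee → 0xee00
  top 6b → 0x3b → move [RR]
  rd@[9:8]=0x2 ⇒ x2
  rs@[7:6]=0x0 ⇒ x0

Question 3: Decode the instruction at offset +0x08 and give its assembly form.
inc x2

+0x08: 00 d2 ⇒ word 0xd200 (little)
  opcode bits[15:10]=0x34: inc/R
  [9:8] rd=2 = x2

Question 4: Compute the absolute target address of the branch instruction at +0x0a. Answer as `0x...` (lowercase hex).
0x6f20

+0x0a: f6 7b ⇒ word 0x7bf6 (little)
  top 6b → 0x1e → bz [J]
  imm@[9:0]=0x3f6 (s10→-10) ⇒ #-10
  target = base 0x6f1e + off 0x0a + 2 + imm -10 = 0x6f20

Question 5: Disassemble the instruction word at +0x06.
lsli #2, x2

off 0x06: read 02 8e as little → 0x8e02
  opcode bits[15:10]=0x23: lsli/RI
  rd: (w>>8)&0x3=0x2 → x2
  imm: (w>>0)&0xff=0x2 → #2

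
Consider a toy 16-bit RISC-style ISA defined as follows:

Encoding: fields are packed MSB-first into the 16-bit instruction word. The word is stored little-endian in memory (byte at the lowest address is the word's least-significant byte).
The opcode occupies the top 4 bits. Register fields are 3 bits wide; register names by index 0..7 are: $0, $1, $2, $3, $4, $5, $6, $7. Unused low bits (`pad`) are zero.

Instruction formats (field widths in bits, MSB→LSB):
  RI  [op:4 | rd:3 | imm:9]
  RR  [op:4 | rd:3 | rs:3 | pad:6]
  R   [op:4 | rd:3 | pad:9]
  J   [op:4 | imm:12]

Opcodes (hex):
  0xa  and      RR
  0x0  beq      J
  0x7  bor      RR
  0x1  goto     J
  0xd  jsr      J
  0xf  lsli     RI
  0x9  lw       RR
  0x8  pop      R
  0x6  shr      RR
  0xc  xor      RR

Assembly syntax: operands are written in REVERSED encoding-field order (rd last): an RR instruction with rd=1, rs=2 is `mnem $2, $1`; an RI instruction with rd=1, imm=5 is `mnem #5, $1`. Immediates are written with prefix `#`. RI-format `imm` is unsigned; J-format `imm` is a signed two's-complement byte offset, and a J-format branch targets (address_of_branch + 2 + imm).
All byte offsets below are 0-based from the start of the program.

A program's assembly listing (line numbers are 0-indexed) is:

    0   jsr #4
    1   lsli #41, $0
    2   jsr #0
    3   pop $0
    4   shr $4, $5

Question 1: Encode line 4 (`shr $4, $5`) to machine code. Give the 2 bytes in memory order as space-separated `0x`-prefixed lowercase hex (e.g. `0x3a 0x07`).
line 4 (shr): pack op=0x6:4|rd=5:3|rs=4:3|pad=0:6 = 0x6b00; little→ 00 6b

0x00 0x6b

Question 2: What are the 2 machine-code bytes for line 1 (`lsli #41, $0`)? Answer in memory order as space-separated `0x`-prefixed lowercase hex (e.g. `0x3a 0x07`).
line 1 (lsli): pack op=0xf:4|rd=0:3|imm=41:9 = 0xf029; little→ 29 f0

0x29 0xf0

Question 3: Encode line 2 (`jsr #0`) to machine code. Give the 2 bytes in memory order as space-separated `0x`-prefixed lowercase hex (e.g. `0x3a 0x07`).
L2: jsr op=0xd:4|imm=0:12 ⇒ 0xd000 ⇒ little 00 d0

0x00 0xd0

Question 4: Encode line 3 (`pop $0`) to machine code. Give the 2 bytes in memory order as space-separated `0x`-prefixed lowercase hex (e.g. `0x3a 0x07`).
0x00 0x80

line 3 (pop): pack op=0x8:4|rd=0:3|pad=0:9 = 0x8000; little→ 00 80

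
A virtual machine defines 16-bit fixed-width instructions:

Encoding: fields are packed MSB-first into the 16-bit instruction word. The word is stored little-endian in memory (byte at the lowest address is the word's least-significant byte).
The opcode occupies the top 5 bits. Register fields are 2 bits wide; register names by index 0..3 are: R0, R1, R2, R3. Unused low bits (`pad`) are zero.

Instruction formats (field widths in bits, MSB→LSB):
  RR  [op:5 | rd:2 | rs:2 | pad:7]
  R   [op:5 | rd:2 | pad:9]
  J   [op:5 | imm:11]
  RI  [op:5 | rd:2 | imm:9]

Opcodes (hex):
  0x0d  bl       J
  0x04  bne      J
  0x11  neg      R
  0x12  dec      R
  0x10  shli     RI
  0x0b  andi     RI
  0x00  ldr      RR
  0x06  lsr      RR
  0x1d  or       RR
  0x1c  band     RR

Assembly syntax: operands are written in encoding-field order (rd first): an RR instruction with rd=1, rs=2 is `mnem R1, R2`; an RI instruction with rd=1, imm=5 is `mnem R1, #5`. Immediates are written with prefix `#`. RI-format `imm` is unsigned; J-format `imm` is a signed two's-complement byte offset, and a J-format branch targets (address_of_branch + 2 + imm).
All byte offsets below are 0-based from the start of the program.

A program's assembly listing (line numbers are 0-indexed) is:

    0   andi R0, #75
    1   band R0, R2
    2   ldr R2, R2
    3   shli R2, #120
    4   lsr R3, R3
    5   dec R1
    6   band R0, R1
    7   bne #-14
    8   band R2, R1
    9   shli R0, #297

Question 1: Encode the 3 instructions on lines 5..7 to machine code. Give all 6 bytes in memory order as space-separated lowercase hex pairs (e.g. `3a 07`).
line 5 (dec): pack op=0x12:5|rd=1:2|pad=0:9 = 0x9200; little→ 00 92
line 6 (band): pack op=0x1c:5|rd=0:2|rs=1:2|pad=0:7 = 0xe080; little→ 80 e0
line 7 (bne): pack op=0x4:5|imm=-14:11 = 0x27f2; little→ f2 27

00 92 80 e0 f2 27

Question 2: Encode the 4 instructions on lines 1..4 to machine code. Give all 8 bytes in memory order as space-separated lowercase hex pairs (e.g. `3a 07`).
00 e1 00 05 78 84 80 37

1. band fields op=0x1c:5|rd=0:2|rs=2:2|pad=0:7 → word e100h → 00 e1
2. ldr fields op=0x0:5|rd=2:2|rs=2:2|pad=0:7 → word 0500h → 00 05
3. shli fields op=0x10:5|rd=2:2|imm=120:9 → word 8478h → 78 84
4. lsr fields op=0x6:5|rd=3:2|rs=3:2|pad=0:7 → word 3780h → 80 37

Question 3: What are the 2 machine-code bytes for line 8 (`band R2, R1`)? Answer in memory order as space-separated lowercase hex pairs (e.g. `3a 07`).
80 e4

L8: band op=0x1c:5|rd=2:2|rs=1:2|pad=0:7 ⇒ 0xe480 ⇒ little 80 e4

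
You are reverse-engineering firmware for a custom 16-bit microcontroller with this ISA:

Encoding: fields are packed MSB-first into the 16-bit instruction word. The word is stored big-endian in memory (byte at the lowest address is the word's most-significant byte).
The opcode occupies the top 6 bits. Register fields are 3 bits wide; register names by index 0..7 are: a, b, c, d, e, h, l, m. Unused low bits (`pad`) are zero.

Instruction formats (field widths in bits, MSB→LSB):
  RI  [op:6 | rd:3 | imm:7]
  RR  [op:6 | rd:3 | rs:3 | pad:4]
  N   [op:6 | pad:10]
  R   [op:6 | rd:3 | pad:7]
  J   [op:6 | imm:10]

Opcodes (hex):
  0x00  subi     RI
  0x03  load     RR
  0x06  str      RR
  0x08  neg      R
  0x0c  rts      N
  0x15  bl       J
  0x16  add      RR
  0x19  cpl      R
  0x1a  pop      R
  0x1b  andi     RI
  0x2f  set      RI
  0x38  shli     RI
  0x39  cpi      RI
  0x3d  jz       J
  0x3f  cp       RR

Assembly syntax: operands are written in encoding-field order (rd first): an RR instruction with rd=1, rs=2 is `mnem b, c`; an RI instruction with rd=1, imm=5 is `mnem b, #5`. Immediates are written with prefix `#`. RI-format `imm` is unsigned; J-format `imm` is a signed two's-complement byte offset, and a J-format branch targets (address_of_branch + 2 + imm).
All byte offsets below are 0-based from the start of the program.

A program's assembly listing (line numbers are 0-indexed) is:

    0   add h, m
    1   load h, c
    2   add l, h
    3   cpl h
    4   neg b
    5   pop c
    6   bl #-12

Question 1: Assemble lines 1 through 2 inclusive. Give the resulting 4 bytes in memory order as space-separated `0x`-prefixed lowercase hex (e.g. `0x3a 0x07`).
L1: load op=0x3:6|rd=5:3|rs=2:3|pad=0:4 ⇒ 0x0ea0 ⇒ big 0e a0
L2: add op=0x16:6|rd=6:3|rs=5:3|pad=0:4 ⇒ 0x5b50 ⇒ big 5b 50

0x0e 0xa0 0x5b 0x50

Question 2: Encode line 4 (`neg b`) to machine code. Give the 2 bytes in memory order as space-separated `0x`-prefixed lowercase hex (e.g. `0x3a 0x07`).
0x20 0x80

line 4 (neg): pack op=0x8:6|rd=1:3|pad=0:7 = 0x2080; big→ 20 80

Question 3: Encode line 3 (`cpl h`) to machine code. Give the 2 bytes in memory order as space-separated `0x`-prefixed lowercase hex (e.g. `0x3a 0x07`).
0x66 0x80

line 3 (cpl): pack op=0x19:6|rd=5:3|pad=0:7 = 0x6680; big→ 66 80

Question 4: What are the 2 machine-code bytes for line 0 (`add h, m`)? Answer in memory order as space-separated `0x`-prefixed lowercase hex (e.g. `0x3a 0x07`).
0. add fields op=0x16:6|rd=5:3|rs=7:3|pad=0:4 → word 5af0h → 5a f0

0x5a 0xf0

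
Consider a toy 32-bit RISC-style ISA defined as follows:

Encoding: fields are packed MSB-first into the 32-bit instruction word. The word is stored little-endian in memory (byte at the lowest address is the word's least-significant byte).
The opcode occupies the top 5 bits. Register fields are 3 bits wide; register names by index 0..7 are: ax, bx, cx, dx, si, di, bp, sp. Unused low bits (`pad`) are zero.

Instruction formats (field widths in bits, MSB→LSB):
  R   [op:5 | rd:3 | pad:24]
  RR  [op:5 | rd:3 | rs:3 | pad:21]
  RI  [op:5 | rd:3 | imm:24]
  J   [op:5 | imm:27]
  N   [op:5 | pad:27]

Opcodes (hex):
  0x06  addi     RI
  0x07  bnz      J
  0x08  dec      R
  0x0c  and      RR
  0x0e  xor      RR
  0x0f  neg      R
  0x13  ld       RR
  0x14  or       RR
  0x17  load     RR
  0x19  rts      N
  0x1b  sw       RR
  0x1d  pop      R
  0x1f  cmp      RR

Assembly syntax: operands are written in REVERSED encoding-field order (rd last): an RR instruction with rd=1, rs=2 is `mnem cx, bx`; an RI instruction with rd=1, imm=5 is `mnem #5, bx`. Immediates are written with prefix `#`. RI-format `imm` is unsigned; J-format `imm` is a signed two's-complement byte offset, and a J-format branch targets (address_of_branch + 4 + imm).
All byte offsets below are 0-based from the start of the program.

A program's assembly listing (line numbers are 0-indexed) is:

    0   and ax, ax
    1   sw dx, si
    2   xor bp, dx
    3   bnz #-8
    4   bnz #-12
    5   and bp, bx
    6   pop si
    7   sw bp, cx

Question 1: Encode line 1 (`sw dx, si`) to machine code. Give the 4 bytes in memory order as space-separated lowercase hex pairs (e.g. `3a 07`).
00 00 60 dc

1. sw fields op=0x1b:5|rd=4:3|rs=3:3|pad=0:21 → word dc600000h → 00 00 60 dc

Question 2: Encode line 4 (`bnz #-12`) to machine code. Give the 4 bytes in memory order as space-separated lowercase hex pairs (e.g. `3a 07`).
4. bnz fields op=0x7:5|imm=-12:27 → word 3ffffff4h → f4 ff ff 3f

f4 ff ff 3f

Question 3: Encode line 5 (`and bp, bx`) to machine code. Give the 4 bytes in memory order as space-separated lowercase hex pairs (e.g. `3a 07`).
00 00 c0 61

line 5 (and): pack op=0xc:5|rd=1:3|rs=6:3|pad=0:21 = 0x61c00000; little→ 00 00 c0 61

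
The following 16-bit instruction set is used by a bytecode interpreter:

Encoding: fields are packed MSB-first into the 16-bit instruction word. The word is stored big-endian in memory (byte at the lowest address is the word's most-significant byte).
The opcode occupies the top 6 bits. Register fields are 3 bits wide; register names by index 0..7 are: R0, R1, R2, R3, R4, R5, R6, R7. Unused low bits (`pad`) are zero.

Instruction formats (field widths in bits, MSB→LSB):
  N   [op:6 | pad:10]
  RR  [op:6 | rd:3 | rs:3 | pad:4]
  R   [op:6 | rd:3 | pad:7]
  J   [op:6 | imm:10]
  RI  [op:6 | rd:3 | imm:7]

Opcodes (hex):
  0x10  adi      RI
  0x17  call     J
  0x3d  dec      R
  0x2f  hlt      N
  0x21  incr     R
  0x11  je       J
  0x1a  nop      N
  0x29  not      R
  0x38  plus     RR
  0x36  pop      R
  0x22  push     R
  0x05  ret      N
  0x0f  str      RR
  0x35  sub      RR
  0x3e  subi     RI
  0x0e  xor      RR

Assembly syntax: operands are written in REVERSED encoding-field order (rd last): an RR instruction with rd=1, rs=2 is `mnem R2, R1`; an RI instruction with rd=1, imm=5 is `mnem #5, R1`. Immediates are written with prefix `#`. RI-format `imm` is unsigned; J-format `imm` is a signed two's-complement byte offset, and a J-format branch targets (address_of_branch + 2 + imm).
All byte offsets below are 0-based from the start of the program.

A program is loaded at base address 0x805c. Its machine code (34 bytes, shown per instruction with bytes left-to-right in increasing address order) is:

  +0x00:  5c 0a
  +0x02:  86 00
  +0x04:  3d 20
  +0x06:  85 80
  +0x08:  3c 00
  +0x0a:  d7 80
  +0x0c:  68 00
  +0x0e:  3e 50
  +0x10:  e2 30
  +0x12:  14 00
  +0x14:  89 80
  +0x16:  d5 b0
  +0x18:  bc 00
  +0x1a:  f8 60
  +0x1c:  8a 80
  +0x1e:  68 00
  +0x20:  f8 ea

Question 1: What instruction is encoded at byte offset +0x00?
call #10

[00] 5c 0a → 0x5c0a
  opcode bits[15:10]=0x17: call/J
  imm: (w>>0)&0x3ff=0xa → #10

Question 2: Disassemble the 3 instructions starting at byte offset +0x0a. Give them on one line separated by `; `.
@+0a  big-endian(d7 80) = 0xd780
  top 6b → 0x35 → sub [RR]
  rd@[9:7]=0x7 ⇒ R7
  rs@[6:4]=0x0 ⇒ R0
@+0c  big-endian(68 00) = 0x6800
  top 6b → 0x1a → nop [N]
@+0e  big-endian(3e 50) = 0x3e50
  top 6b → 0xf → str [RR]
  rd@[9:7]=0x4 ⇒ R4
  rs@[6:4]=0x5 ⇒ R5

sub R0, R7; nop; str R5, R4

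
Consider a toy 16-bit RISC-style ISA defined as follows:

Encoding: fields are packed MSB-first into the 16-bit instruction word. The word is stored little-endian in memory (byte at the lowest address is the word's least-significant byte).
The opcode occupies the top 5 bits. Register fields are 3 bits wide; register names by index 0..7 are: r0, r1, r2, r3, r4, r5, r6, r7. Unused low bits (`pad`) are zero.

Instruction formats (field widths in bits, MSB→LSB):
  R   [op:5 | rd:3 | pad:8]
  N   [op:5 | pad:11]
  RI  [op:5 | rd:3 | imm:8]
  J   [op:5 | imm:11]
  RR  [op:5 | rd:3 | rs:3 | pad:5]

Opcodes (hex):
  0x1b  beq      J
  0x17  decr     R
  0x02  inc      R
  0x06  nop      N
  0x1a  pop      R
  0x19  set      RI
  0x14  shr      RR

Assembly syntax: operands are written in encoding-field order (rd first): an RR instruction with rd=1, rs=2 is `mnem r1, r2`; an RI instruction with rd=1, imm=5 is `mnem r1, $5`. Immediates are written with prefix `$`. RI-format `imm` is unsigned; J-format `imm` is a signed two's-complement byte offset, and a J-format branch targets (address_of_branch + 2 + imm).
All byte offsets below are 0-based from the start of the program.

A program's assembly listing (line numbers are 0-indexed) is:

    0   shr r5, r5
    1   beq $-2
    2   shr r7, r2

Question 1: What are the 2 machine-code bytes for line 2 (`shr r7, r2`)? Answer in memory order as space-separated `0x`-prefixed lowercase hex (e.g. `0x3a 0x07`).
0x40 0xa7

2. shr fields op=0x14:5|rd=7:3|rs=2:3|pad=0:5 → word a740h → 40 a7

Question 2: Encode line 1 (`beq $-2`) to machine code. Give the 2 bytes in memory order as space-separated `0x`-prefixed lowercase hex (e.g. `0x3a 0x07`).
1. beq fields op=0x1b:5|imm=-2:11 → word dffeh → fe df

0xfe 0xdf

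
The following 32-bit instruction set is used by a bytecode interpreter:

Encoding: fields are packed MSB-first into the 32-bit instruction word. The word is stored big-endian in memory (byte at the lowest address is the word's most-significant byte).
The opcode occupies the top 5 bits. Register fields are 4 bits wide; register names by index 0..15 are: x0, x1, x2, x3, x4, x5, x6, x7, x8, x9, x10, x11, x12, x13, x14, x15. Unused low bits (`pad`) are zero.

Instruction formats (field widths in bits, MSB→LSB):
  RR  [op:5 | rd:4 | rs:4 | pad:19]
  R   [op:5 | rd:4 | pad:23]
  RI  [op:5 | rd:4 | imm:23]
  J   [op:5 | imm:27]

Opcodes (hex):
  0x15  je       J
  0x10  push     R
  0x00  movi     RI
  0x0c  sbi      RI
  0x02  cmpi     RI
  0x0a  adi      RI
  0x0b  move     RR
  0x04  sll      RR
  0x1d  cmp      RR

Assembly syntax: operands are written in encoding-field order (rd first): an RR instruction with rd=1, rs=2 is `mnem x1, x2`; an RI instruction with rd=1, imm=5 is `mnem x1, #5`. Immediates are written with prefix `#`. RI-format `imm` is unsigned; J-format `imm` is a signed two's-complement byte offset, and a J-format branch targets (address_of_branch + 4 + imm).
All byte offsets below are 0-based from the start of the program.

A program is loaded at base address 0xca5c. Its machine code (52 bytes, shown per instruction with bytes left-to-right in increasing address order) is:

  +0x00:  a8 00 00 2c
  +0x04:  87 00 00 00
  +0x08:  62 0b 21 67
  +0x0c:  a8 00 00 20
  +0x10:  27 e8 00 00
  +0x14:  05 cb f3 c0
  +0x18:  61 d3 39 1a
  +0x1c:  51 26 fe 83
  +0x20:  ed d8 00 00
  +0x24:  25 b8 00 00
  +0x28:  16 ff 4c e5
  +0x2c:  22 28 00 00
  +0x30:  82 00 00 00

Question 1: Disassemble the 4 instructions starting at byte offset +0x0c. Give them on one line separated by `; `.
off 0x0c: read a8 00 00 20 as big → 0xa8000020
  op=0xa8000020>>27=0x15 ⇒ je (J)
  imm@[26:0]=0x20 ⇒ #32
off 0x10: read 27 e8 00 00 as big → 0x27e80000
  op=0x27e80000>>27=0x4 ⇒ sll (RR)
  rd@[26:23]=0xf ⇒ x15
  rs@[22:19]=0xd ⇒ x13
off 0x14: read 05 cb f3 c0 as big → 0x05cbf3c0
  op=0x05cbf3c0>>27=0x0 ⇒ movi (RI)
  rd@[26:23]=0xb ⇒ x11
  imm@[22:0]=0x4bf3c0 ⇒ #4977600
off 0x18: read 61 d3 39 1a as big → 0x61d3391a
  op=0x61d3391a>>27=0xc ⇒ sbi (RI)
  rd@[26:23]=0x3 ⇒ x3
  imm@[22:0]=0x53391a ⇒ #5454106

je #32; sll x15, x13; movi x11, #4977600; sbi x3, #5454106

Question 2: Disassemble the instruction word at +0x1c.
off 0x1c: read 51 26 fe 83 as big → 0x5126fe83
  top 5b → 0xa → adi [RI]
  rd: (w>>23)&0xf=0x2 → x2
  imm: (w>>0)&0x7fffff=0x26fe83 → #2555523

adi x2, #2555523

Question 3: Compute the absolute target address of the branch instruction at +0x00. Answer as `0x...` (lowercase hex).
0xca8c

+0x00: a8 00 00 2c ⇒ word 0xa800002c (big)
  op=0xa800002c>>27=0x15 ⇒ je (J)
  imm: (w>>0)&0x7ffffff=0x2c → #44
  target = base 0xca5c + off 0x00 + 4 + imm 44 = 0xca8c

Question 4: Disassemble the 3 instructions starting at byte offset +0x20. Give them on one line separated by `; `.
+0x20: ed d8 00 00 ⇒ word 0xedd80000 (big)
  top 5b → 0x1d → cmp [RR]
  rd@[26:23]=0xb ⇒ x11
  rs@[22:19]=0xb ⇒ x11
+0x24: 25 b8 00 00 ⇒ word 0x25b80000 (big)
  top 5b → 0x4 → sll [RR]
  rd@[26:23]=0xb ⇒ x11
  rs@[22:19]=0x7 ⇒ x7
+0x28: 16 ff 4c e5 ⇒ word 0x16ff4ce5 (big)
  top 5b → 0x2 → cmpi [RI]
  rd@[26:23]=0xd ⇒ x13
  imm@[22:0]=0x7f4ce5 ⇒ #8342757

cmp x11, x11; sll x11, x7; cmpi x13, #8342757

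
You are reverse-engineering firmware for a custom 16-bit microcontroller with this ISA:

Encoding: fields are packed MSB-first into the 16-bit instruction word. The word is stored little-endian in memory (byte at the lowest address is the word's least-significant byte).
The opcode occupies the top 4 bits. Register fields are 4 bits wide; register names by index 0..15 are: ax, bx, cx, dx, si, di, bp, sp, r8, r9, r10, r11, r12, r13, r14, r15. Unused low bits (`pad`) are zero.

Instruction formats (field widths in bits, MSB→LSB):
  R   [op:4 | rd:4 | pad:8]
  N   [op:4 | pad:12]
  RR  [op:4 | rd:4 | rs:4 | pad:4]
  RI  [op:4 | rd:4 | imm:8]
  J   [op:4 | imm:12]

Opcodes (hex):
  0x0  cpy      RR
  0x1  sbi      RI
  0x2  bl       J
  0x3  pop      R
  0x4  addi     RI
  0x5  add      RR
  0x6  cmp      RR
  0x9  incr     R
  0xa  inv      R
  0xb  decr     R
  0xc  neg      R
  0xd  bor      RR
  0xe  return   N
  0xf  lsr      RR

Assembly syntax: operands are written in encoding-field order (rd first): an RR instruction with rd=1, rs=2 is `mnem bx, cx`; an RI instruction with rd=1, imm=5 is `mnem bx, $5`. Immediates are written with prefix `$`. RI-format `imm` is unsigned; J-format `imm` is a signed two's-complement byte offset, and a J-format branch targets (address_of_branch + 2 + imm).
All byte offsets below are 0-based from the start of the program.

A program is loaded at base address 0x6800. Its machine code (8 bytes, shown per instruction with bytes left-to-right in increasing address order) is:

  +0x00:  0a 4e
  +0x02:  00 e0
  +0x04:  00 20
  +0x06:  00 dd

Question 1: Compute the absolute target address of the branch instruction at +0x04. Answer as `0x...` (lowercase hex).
0x6806

+0x04: 00 20 ⇒ word 0x2000 (little)
  op=0x2000>>12=0x2 ⇒ bl (J)
  [11:0] imm=0 = $0
  target = base 0x6800 + off 0x04 + 2 + imm 0 = 0x6806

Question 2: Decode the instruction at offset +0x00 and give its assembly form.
addi r14, $10

[00] 0a 4e → 0x4e0a
  op=0x4e0a>>12=0x4 ⇒ addi (RI)
  rd@[11:8]=0xe ⇒ r14
  imm@[7:0]=0xa ⇒ $10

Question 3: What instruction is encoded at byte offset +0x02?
+0x02: 00 e0 ⇒ word 0xe000 (little)
  op=0xe000>>12=0xe ⇒ return (N)

return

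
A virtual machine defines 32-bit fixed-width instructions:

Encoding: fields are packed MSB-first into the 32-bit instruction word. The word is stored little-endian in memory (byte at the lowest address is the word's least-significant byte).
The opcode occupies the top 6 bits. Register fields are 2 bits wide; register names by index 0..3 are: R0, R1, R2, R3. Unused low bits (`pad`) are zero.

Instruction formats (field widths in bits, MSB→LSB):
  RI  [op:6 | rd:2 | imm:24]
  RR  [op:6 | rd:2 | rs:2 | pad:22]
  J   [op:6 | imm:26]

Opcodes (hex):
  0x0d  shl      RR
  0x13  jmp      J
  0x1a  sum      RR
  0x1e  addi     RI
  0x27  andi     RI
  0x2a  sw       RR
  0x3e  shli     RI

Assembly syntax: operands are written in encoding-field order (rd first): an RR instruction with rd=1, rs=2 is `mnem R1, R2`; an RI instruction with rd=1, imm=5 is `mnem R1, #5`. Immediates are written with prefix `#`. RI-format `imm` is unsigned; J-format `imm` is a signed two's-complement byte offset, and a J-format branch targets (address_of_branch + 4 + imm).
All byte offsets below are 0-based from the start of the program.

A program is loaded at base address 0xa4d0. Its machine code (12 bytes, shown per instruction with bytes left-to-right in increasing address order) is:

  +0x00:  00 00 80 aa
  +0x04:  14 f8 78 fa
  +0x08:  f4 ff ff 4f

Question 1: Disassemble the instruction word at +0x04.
[04] 14 f8 78 fa → 0xfa78f814
  opcode bits[31:26]=0x3e: shli/RI
  rd: (w>>24)&0x3=0x2 → R2
  imm: (w>>0)&0xffffff=0x78f814 → #7927828

shli R2, #7927828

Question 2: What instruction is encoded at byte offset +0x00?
sw R2, R2

[00] 00 00 80 aa → 0xaa800000
  top 6b → 0x2a → sw [RR]
  rd: (w>>24)&0x3=0x2 → R2
  rs: (w>>22)&0x3=0x2 → R2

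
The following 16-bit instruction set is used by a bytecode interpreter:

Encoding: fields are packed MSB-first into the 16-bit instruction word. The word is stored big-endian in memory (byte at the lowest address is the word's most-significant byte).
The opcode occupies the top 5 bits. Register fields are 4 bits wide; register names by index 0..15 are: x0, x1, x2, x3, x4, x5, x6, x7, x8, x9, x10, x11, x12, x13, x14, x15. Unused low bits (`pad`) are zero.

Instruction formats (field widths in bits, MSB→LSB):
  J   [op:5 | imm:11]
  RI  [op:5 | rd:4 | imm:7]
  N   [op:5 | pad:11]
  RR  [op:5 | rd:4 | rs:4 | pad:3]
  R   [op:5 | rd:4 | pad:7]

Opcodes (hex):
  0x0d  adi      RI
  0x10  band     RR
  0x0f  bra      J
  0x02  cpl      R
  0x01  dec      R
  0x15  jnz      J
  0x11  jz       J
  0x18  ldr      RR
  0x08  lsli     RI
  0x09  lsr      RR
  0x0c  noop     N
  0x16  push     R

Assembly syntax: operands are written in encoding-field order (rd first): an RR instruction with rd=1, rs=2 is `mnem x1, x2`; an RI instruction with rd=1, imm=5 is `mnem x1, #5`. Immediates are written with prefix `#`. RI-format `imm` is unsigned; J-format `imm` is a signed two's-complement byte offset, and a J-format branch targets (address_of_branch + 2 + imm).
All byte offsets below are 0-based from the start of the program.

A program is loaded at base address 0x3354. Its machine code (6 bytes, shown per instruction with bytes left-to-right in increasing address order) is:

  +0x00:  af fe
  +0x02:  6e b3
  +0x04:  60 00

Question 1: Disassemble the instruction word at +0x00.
[00] af fe → 0xaffe
  opcode bits[15:11]=0x15: jnz/J
  [10:0] imm=2046 (s11→-2) = #-2

jnz #-2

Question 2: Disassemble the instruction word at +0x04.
+0x04: 60 00 ⇒ word 0x6000 (big)
  top 5b → 0xc → noop [N]

noop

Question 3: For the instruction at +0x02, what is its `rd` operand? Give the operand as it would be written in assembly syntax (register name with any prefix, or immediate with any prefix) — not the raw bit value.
x13

[02] 6e b3 → 0x6eb3
  op=0x6eb3>>11=0xd ⇒ adi (RI)
  rd: (w>>7)&0xf=0xd → x13
  imm: (w>>0)&0x7f=0x33 → #51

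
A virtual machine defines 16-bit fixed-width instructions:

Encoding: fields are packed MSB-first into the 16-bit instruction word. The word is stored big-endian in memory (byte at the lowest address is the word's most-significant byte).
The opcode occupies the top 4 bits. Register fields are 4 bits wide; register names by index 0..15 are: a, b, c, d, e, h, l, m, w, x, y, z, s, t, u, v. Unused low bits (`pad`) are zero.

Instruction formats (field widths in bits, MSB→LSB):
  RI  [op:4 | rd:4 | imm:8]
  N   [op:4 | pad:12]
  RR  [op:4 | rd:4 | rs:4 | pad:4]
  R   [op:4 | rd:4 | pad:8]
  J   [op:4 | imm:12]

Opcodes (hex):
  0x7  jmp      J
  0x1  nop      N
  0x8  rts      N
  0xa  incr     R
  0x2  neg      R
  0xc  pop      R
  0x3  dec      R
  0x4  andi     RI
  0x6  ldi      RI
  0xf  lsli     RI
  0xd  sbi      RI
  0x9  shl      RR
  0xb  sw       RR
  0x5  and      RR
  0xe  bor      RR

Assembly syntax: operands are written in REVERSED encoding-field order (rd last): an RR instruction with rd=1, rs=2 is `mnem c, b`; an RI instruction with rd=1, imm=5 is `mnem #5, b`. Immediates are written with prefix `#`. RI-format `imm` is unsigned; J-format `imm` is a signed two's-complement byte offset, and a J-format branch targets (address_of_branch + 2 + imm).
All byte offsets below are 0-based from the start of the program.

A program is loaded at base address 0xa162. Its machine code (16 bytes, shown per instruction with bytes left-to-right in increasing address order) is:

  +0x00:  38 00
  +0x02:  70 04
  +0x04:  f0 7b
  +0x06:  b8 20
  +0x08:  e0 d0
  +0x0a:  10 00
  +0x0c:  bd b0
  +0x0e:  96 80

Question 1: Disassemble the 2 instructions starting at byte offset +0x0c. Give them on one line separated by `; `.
sw z, t; shl w, l

[0c] bd b0 → 0xbdb0
  top 4b → 0xb → sw [RR]
  rd@[11:8]=0xd ⇒ t
  rs@[7:4]=0xb ⇒ z
[0e] 96 80 → 0x9680
  top 4b → 0x9 → shl [RR]
  rd@[11:8]=0x6 ⇒ l
  rs@[7:4]=0x8 ⇒ w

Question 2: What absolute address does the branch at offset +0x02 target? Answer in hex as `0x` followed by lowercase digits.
@+02  big-endian(70 04) = 0x7004
  opcode bits[15:12]=0x7: jmp/J
  [11:0] imm=4 = #4
  target = base 0xa162 + off 0x02 + 2 + imm 4 = 0xa16a

0xa16a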